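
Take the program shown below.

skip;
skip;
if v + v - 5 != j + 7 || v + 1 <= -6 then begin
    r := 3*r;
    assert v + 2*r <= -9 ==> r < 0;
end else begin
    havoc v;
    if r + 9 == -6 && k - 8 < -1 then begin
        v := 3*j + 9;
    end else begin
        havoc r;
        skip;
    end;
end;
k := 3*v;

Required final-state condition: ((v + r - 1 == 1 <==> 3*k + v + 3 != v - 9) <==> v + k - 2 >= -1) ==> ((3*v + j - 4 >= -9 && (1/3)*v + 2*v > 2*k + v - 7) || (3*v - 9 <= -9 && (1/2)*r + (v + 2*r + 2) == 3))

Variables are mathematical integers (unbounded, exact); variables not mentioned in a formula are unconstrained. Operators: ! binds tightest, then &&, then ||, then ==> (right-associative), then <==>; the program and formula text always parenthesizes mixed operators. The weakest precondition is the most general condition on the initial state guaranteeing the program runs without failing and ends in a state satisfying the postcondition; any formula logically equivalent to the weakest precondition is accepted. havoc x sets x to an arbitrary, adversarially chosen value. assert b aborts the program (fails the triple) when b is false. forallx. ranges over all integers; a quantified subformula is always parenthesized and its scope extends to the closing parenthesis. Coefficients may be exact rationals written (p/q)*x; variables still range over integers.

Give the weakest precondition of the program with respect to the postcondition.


Working backward. After the program, the postcondition ((v + r - 1 == 1 <==> 3*k + v + 3 != v - 9) <==> v + k - 2 >= -1) ==> ((3*v + j - 4 >= -9 && (1/3)*v + 2*v > 2*k + v - 7) || (3*v - 9 <= -9 && (1/2)*r + (v + 2*r + 2) == 3)) must hold; in canonical form it is ((r + v == 2 <==> 3*k != -12) <==> k + v >= 1) ==> ((j + 3*v >= -5 && (4/3)*v > 2*k - 7) || (3*v <= 0 && (5/2)*r + v == 1)).
Before k := 3*v: ((r + v == 2 <==> 9*v != -12) <==> 4*v >= 1) ==> ((j + 3*v >= -5 && (14/3)*v < 7) || (3*v <= 0 && (5/2)*r + v == 1))
Then branch requires (6*r + v <= -9 ==> 3*r < 0) && (((3*r + v == 2 <==> 9*v != -12) <==> 4*v >= 1) ==> ((j + 3*v >= -5 && (14/3)*v < 7) || (3*v <= 0 && (15/2)*r + v == 1))); else branch requires forall v_1. (((r == -15 && k < 7) ==> (((3*j + r == -7 <==> 27*j != -93) <==> 12*j >= -35) ==> ((10*j >= -32 && 14*j < -35) || (9*j <= -27 && 3*j + (5/2)*r == -8)))) && ((!(r == -15 && k < 7)) ==> (forall r_1. (((r_1 + v_1 == 2 <==> 9*v_1 != -12) <==> 4*v_1 >= 1) ==> ((j + 3*v_1 >= -5 && (14/3)*v_1 < 7) || (3*v_1 <= 0 && (5/2)*r_1 + v_1 == 1)))))).
Before the if: ((2*v != j + 12 || v <= -7) ==> ((6*r + v <= -9 ==> 3*r < 0) && (((3*r + v == 2 <==> 9*v != -12) <==> 4*v >= 1) ==> ((j + 3*v >= -5 && (14/3)*v < 7) || (3*v <= 0 && (15/2)*r + v == 1))))) && ((!(2*v != j + 12 || v <= -7)) ==> (forall v_1. (((r == -15 && k < 7) ==> (((3*j + r == -7 <==> 27*j != -93) <==> 12*j >= -35) ==> ((10*j >= -32 && 14*j < -35) || (9*j <= -27 && 3*j + (5/2)*r == -8)))) && ((!(r == -15 && k < 7)) ==> (forall r_1. (((r_1 + v_1 == 2 <==> 9*v_1 != -12) <==> 4*v_1 >= 1) ==> ((j + 3*v_1 >= -5 && (14/3)*v_1 < 7) || (3*v_1 <= 0 && (5/2)*r_1 + v_1 == 1))))))))
Before skip: ((2*v != j + 12 || v <= -7) ==> ((6*r + v <= -9 ==> 3*r < 0) && (((3*r + v == 2 <==> 9*v != -12) <==> 4*v >= 1) ==> ((j + 3*v >= -5 && (14/3)*v < 7) || (3*v <= 0 && (15/2)*r + v == 1))))) && ((!(2*v != j + 12 || v <= -7)) ==> (forall v_1. (((r == -15 && k < 7) ==> (((3*j + r == -7 <==> 27*j != -93) <==> 12*j >= -35) ==> ((10*j >= -32 && 14*j < -35) || (9*j <= -27 && 3*j + (5/2)*r == -8)))) && ((!(r == -15 && k < 7)) ==> (forall r_1. (((r_1 + v_1 == 2 <==> 9*v_1 != -12) <==> 4*v_1 >= 1) ==> ((j + 3*v_1 >= -5 && (14/3)*v_1 < 7) || (3*v_1 <= 0 && (5/2)*r_1 + v_1 == 1))))))))
Before skip: ((2*v != j + 12 || v <= -7) ==> ((6*r + v <= -9 ==> 3*r < 0) && (((3*r + v == 2 <==> 9*v != -12) <==> 4*v >= 1) ==> ((j + 3*v >= -5 && (14/3)*v < 7) || (3*v <= 0 && (15/2)*r + v == 1))))) && ((!(2*v != j + 12 || v <= -7)) ==> (forall v_1. (((r == -15 && k < 7) ==> (((3*j + r == -7 <==> 27*j != -93) <==> 12*j >= -35) ==> ((10*j >= -32 && 14*j < -35) || (9*j <= -27 && 3*j + (5/2)*r == -8)))) && ((!(r == -15 && k < 7)) ==> (forall r_1. (((r_1 + v_1 == 2 <==> 9*v_1 != -12) <==> 4*v_1 >= 1) ==> ((j + 3*v_1 >= -5 && (14/3)*v_1 < 7) || (3*v_1 <= 0 && (5/2)*r_1 + v_1 == 1))))))))
Answer: WP = ((2*v != j + 12 || v <= -7) ==> ((6*r + v <= -9 ==> 3*r < 0) && (((3*r + v == 2 <==> 9*v != -12) <==> 4*v >= 1) ==> ((j + 3*v >= -5 && (14/3)*v < 7) || (3*v <= 0 && (15/2)*r + v == 1))))) && ((!(2*v != j + 12 || v <= -7)) ==> (forall v_1. (((r == -15 && k < 7) ==> (((3*j + r == -7 <==> 27*j != -93) <==> 12*j >= -35) ==> ((10*j >= -32 && 14*j < -35) || (9*j <= -27 && 3*j + (5/2)*r == -8)))) && ((!(r == -15 && k < 7)) ==> (forall r_1. (((r_1 + v_1 == 2 <==> 9*v_1 != -12) <==> 4*v_1 >= 1) ==> ((j + 3*v_1 >= -5 && (14/3)*v_1 < 7) || (3*v_1 <= 0 && (5/2)*r_1 + v_1 == 1))))))))


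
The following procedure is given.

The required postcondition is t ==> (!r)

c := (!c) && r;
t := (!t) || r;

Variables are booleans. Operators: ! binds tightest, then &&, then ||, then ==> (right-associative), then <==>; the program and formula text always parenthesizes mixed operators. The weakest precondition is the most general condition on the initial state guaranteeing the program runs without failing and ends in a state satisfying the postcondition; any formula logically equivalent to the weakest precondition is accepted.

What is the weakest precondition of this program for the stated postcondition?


Working backward. After the program, t ==> (!r) must hold.
Before t := (!t) || r: ((!t) || r) ==> (!r)
Before c := (!c) && r: ((!t) || r) ==> (!r)
Answer: WP = ((!t) || r) ==> (!r)


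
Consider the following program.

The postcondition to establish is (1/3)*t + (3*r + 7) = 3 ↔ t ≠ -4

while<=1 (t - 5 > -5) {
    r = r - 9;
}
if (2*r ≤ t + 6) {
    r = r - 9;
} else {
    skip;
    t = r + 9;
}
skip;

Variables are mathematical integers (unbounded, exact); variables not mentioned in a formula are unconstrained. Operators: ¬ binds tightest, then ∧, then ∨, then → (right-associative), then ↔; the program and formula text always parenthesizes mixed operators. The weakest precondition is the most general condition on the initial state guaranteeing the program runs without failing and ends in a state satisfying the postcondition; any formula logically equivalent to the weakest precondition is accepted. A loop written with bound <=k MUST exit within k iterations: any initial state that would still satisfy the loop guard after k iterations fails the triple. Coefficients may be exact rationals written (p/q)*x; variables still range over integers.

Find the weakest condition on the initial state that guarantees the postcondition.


Working backward. After the program, the postcondition (1/3)*t + (3*r + 7) = 3 ↔ t ≠ -4 must hold; in canonical form it is 3*r + (1/3)*t = -4 ↔ t ≠ -4.
Before skip: 3*r + (1/3)*t = -4 ↔ t ≠ -4
Then branch requires 3*r + (1/3)*t = 23 ↔ t ≠ -4; else branch requires (10/3)*r = -7 ↔ r ≠ -13.
Before the if: (2*r ≤ t + 6 → (3*r + (1/3)*t = 23 ↔ t ≠ -4)) ∧ ((¬(2*r ≤ t + 6)) → ((10/3)*r = -7 ↔ r ≠ -13))
Before the loop (bound <=1), unroll the exhaustion recursion (WP_0 = exit-now case; WP_j = one more guarded iteration, up to j = 1):
  WP_0: (¬(t > 0)) ∧ (2*r ≤ t + 6 → (3*r + (1/3)*t = 23 ↔ t ≠ -4)) ∧ ((¬(2*r ≤ t + 6)) → ((10/3)*r = -7 ↔ r ≠ -13))
  WP_1: (t > 0 → ((¬(t > 0)) ∧ (2*r ≤ t + 24 → (3*r + (1/3)*t = 50 ↔ t ≠ -4)) ∧ ((¬(2*r ≤ t + 24)) → ((10/3)*r = 23 ↔ r ≠ -4)))) ∧ ((¬(t > 0)) → ((2*r ≤ t + 6 → (3*r + (1/3)*t = 23 ↔ t ≠ -4)) ∧ ((¬(2*r ≤ t + 6)) → ((10/3)*r = -7 ↔ r ≠ -13))))
So before the loop: (t > 0 → ((¬(t > 0)) ∧ (2*r ≤ t + 24 → (3*r + (1/3)*t = 50 ↔ t ≠ -4)) ∧ ((¬(2*r ≤ t + 24)) → ((10/3)*r = 23 ↔ r ≠ -4)))) ∧ ((¬(t > 0)) → ((2*r ≤ t + 6 → (3*r + (1/3)*t = 23 ↔ t ≠ -4)) ∧ ((¬(2*r ≤ t + 6)) → ((10/3)*r = -7 ↔ r ≠ -13))))
Answer: WP = (t > 0 → ((¬(t > 0)) ∧ (2*r ≤ t + 24 → (3*r + (1/3)*t = 50 ↔ t ≠ -4)) ∧ ((¬(2*r ≤ t + 24)) → ((10/3)*r = 23 ↔ r ≠ -4)))) ∧ ((¬(t > 0)) → ((2*r ≤ t + 6 → (3*r + (1/3)*t = 23 ↔ t ≠ -4)) ∧ ((¬(2*r ≤ t + 6)) → ((10/3)*r = -7 ↔ r ≠ -13))))


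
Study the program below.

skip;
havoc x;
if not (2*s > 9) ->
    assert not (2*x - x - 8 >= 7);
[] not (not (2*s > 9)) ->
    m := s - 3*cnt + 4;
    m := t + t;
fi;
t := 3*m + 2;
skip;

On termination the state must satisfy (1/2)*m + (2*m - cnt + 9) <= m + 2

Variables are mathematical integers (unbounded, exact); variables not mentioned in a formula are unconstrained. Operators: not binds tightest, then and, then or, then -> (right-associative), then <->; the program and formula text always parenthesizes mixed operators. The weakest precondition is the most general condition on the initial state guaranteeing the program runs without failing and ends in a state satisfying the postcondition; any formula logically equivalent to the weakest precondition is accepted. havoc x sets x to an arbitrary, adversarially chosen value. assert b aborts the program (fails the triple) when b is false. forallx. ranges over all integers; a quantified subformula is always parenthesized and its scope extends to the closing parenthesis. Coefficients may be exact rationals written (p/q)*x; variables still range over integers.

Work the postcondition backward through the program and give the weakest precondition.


Working backward. After the program, the postcondition (1/2)*m + (2*m - cnt + 9) <= m + 2 must hold; in canonical form it is (3/2)*m <= cnt - 7.
Before skip: (3/2)*m <= cnt - 7
Before t := 3*m + 2: (3/2)*m <= cnt - 7
Then branch requires (not (x >= 15)) and (3/2)*m <= cnt - 7; else branch requires 3*t <= cnt - 7.
Before the if: ((not (2*s > 9)) -> ((not (x >= 15)) and (3/2)*m <= cnt - 7)) and (2*s > 9 -> 3*t <= cnt - 7)
Before havoc x: forall x_1. (((not (2*s > 9)) -> ((not (x_1 >= 15)) and (3/2)*m <= cnt - 7)) and (2*s > 9 -> 3*t <= cnt - 7))
Before skip: forall x_1. (((not (2*s > 9)) -> ((not (x_1 >= 15)) and (3/2)*m <= cnt - 7)) and (2*s > 9 -> 3*t <= cnt - 7))
Answer: WP = forall x_1. (((not (2*s > 9)) -> ((not (x_1 >= 15)) and (3/2)*m <= cnt - 7)) and (2*s > 9 -> 3*t <= cnt - 7))


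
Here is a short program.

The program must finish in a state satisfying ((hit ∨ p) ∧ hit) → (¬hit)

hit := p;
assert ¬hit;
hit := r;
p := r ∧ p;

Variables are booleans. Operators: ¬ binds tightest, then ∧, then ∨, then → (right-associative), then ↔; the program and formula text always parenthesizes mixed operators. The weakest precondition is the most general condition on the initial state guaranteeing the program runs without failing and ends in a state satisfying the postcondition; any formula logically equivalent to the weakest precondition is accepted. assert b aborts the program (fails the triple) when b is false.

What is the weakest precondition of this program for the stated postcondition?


Working backward. After the program, ((hit ∨ p) ∧ hit) → (¬hit) must hold.
Before p := r ∧ p: ((hit ∨ (r ∧ p)) ∧ hit) → (¬hit)
Before hit := r: ((r ∨ (r ∧ p)) ∧ r) → (¬r)
Before assert ¬hit: (¬hit) ∧ (((r ∨ (r ∧ p)) ∧ r) → (¬r))
Before hit := p: (¬p) ∧ (((r ∨ (r ∧ p)) ∧ r) → (¬r))
Answer: WP = (¬p) ∧ (((r ∨ (r ∧ p)) ∧ r) → (¬r))


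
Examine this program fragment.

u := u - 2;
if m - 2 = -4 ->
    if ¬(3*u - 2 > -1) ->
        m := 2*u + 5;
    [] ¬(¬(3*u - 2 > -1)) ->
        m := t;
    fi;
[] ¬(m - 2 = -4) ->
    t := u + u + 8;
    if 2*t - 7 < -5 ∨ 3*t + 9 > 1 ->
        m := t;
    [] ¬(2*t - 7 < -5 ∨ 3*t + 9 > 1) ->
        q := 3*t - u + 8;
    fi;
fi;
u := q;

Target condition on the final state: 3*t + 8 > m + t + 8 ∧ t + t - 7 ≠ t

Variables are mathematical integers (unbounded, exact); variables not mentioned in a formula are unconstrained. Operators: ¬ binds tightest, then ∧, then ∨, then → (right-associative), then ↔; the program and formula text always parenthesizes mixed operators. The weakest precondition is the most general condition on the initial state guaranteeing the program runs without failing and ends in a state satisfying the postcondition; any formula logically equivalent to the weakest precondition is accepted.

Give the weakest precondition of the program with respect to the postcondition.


Working backward. After the program, the postcondition 3*t + 8 > m + t + 8 ∧ t + t - 7 ≠ t must hold; in canonical form it is 2*t > m ∧ t ≠ 7.
Before u := q: 2*t > m ∧ t ≠ 7
Then branch requires ((¬(3*u > 1)) → (2*t > 2*u + 5 ∧ t ≠ 7)) ∧ (3*u > 1 → (t > 0 ∧ t ≠ 7)); else branch requires ((4*u < -14 ∨ 6*u > -32) → (2*u > -8 ∧ 2*u ≠ -1)) ∧ ((¬(4*u < -14 ∨ 6*u > -32)) → (4*u > m - 16 ∧ 2*u ≠ -1)).
Before the if: (m = -2 → (((¬(3*u > 1)) → (2*t > 2*u + 5 ∧ t ≠ 7)) ∧ (3*u > 1 → (t > 0 ∧ t ≠ 7)))) ∧ ((¬(m = -2)) → (((4*u < -14 ∨ 6*u > -32) → (2*u > -8 ∧ 2*u ≠ -1)) ∧ ((¬(4*u < -14 ∨ 6*u > -32)) → (4*u > m - 16 ∧ 2*u ≠ -1))))
Before u := u - 2: (m = -2 → (((¬(3*u > 7)) → (2*t > 2*u + 1 ∧ t ≠ 7)) ∧ (3*u > 7 → (t > 0 ∧ t ≠ 7)))) ∧ ((¬(m = -2)) → (((4*u < -6 ∨ 6*u > -20) → (2*u > -4 ∧ 2*u ≠ 3)) ∧ ((¬(4*u < -6 ∨ 6*u > -20)) → (4*u > m - 8 ∧ 2*u ≠ 3))))
Answer: WP = (m = -2 → (((¬(3*u > 7)) → (2*t > 2*u + 1 ∧ t ≠ 7)) ∧ (3*u > 7 → (t > 0 ∧ t ≠ 7)))) ∧ ((¬(m = -2)) → (((4*u < -6 ∨ 6*u > -20) → (2*u > -4 ∧ 2*u ≠ 3)) ∧ ((¬(4*u < -6 ∨ 6*u > -20)) → (4*u > m - 8 ∧ 2*u ≠ 3))))


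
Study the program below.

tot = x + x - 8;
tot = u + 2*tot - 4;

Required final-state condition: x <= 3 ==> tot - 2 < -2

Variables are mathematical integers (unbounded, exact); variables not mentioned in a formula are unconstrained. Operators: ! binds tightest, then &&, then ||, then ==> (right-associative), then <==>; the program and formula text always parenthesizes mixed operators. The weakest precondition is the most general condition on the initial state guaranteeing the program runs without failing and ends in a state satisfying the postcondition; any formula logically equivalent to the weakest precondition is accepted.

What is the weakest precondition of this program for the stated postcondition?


Working backward. After the program, the postcondition x <= 3 ==> tot - 2 < -2 must hold; in canonical form it is x <= 3 ==> tot < 0.
Before tot := u + 2*tot - 4: x <= 3 ==> 2*tot + u < 4
Before tot := x + x - 8: x <= 3 ==> u + 4*x < 20
Answer: WP = x <= 3 ==> u + 4*x < 20


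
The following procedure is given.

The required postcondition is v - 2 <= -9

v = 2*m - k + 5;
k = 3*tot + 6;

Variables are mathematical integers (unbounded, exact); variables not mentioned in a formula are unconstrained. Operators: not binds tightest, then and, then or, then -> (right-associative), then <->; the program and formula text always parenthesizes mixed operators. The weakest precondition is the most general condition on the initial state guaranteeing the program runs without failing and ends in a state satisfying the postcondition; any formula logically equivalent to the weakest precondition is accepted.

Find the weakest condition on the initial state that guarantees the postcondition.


Working backward. After the program, the postcondition v - 2 <= -9 must hold; in canonical form it is v <= -7.
Before k := 3*tot + 6: v <= -7
Before v := 2*m - k + 5: 2*m <= k - 12
Answer: WP = 2*m <= k - 12


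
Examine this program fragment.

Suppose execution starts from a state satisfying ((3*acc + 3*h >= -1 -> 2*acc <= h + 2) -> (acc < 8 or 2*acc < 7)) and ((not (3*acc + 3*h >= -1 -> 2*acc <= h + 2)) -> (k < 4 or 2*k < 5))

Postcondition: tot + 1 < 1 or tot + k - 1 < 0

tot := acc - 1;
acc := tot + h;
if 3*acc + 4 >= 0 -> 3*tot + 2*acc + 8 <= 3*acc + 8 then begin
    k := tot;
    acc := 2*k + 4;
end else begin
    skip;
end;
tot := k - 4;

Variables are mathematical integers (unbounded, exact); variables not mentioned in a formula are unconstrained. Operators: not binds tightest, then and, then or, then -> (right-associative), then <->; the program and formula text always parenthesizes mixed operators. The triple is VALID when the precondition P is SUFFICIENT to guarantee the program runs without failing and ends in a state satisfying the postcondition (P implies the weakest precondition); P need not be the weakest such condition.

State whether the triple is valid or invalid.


Working backward. After the program, the postcondition tot + 1 < 1 or tot + k - 1 < 0 must hold; in canonical form it is tot < 0 or k + tot < 1.
Before tot := k - 4: k < 4 or 2*k < 5
Then branch requires tot < 4 or 2*tot < 5; else branch requires k < 4 or 2*k < 5.
Before the if: ((3*acc >= -4 -> 3*tot <= acc) -> (tot < 4 or 2*tot < 5)) and ((not (3*acc >= -4 -> 3*tot <= acc)) -> (k < 4 or 2*k < 5))
Before acc := tot + h: ((3*h + 3*tot >= -4 -> 2*tot <= h) -> (tot < 4 or 2*tot < 5)) and ((not (3*h + 3*tot >= -4 -> 2*tot <= h)) -> (k < 4 or 2*k < 5))
Before tot := acc - 1: ((3*acc + 3*h >= -1 -> 2*acc <= h + 2) -> (acc < 5 or 2*acc < 7)) and ((not (3*acc + 3*h >= -1 -> 2*acc <= h + 2)) -> (k < 4 or 2*k < 5))
The weakest precondition is ((3*acc + 3*h >= -1 -> 2*acc <= h + 2) -> (acc < 5 or 2*acc < 7)) and ((not (3*acc + 3*h >= -1 -> 2*acc <= h + 2)) -> (k < 4 or 2*k < 5)).
Check whether ((3*acc + 3*h >= -1 -> 2*acc <= h + 2) -> (acc < 8 or 2*acc < 7)) and ((not (3*acc + 3*h >= -1 -> 2*acc <= h + 2)) -> (k < 4 or 2*k < 5)) implies it.
Countermodel: at the initial state acc = 5, h = -6, k = 0, the precondition holds but the weakest precondition fails.
Answer: invalid


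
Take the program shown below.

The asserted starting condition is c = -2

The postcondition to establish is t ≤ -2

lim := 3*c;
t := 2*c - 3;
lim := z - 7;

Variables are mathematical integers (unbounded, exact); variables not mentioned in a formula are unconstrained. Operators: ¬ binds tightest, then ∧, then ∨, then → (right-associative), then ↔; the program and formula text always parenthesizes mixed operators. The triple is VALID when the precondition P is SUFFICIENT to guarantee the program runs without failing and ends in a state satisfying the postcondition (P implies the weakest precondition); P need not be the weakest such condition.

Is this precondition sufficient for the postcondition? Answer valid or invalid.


Working backward. After the program, t ≤ -2 must hold.
Before lim := z - 7: t ≤ -2
Before t := 2*c - 3: 2*c ≤ 1
Before lim := 3*c: 2*c ≤ 1
The weakest precondition is 2*c ≤ 1.
Check whether c = -2 implies it.
Every state satisfying the precondition satisfies the weakest precondition: the implication holds.
Answer: valid


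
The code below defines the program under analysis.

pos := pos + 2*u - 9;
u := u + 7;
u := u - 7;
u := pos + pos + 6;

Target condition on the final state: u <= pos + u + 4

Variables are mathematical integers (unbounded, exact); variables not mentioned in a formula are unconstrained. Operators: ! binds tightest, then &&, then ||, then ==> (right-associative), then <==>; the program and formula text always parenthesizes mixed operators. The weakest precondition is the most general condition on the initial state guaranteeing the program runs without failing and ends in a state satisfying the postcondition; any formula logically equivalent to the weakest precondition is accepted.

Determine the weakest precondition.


Working backward. After the program, the postcondition u <= pos + u + 4 must hold; in canonical form it is pos >= -4.
Before u := pos + pos + 6: pos >= -4
Before u := u - 7: pos >= -4
Before u := u + 7: pos >= -4
Before pos := pos + 2*u - 9: pos + 2*u >= 5
Answer: WP = pos + 2*u >= 5


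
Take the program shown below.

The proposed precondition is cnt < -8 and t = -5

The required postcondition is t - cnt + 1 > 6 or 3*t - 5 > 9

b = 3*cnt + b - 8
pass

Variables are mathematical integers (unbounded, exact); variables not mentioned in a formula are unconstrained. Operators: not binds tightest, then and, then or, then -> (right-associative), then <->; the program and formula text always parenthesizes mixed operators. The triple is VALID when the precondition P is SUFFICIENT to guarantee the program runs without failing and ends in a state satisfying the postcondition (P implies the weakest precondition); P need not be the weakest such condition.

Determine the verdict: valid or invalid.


Working backward. After the program, the postcondition t - cnt + 1 > 6 or 3*t - 5 > 9 must hold; in canonical form it is t > cnt + 5 or 3*t > 14.
Before skip: t > cnt + 5 or 3*t > 14
Before b := 3*cnt + b - 8: t > cnt + 5 or 3*t > 14
The weakest precondition is t > cnt + 5 or 3*t > 14.
Check whether cnt < -8 and t = -5 implies it.
Countermodel: at the initial state cnt = -10, t = -5, the precondition holds but the weakest precondition fails.
Answer: invalid


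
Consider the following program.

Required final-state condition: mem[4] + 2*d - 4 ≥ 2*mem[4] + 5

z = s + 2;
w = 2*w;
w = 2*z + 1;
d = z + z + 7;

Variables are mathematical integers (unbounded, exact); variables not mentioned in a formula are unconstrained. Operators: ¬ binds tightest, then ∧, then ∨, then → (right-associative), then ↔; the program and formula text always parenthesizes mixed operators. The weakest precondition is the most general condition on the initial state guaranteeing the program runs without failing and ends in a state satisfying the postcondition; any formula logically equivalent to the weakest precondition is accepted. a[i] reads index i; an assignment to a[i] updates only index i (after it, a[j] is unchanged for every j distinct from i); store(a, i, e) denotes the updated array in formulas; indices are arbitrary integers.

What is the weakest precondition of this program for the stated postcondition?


Working backward. After the program, the postcondition mem[4] + 2*d - 4 ≥ 2*mem[4] + 5 must hold; in canonical form it is 2*d ≥ mem[4] + 9.
Before d := z + z + 7: 4*z ≥ mem[4] - 5
Before w := 2*z + 1: 4*z ≥ mem[4] - 5
Before w := 2*w: 4*z ≥ mem[4] - 5
Before z := s + 2: 4*s ≥ mem[4] - 13
Answer: WP = 4*s ≥ mem[4] - 13


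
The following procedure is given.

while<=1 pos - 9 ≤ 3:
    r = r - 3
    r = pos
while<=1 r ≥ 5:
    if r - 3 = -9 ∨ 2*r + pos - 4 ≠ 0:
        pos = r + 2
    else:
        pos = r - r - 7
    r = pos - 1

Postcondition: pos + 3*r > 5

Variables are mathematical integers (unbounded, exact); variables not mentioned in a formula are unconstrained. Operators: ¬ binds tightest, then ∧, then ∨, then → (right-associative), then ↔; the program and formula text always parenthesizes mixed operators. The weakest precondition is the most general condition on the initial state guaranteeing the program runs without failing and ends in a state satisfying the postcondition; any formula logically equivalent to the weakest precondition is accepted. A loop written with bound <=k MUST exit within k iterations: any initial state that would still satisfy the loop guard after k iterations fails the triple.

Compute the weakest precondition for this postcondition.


Working backward. After the program, pos + 3*r > 5 must hold.
Before the loop (bound <=1), unroll the exhaustion recursion (WP_0 = exit-now case; WP_j = one more guarded iteration, up to j = 1):
  WP_0: (¬(r ≥ 5)) ∧ pos + 3*r > 5
  WP_1: (r ≥ 5 → (((r = -6 ∨ pos + 2*r ≠ 4) → ((¬(r ≥ 4)) ∧ 4*r > 0)) ∧ (r = -6 ∨ pos + 2*r ≠ 4))) ∧ ((¬(r ≥ 5)) → pos + 3*r > 5)
So before the loop: (r ≥ 5 → (((r = -6 ∨ pos + 2*r ≠ 4) → ((¬(r ≥ 4)) ∧ 4*r > 0)) ∧ (r = -6 ∨ pos + 2*r ≠ 4))) ∧ ((¬(r ≥ 5)) → pos + 3*r > 5)
Before the loop (bound <=1), unroll the exhaustion recursion (WP_0 = exit-now case; WP_j = one more guarded iteration, up to j = 1):
  WP_0: (¬(pos ≤ 12)) ∧ (r ≥ 5 → (((r = -6 ∨ pos + 2*r ≠ 4) → ((¬(r ≥ 4)) ∧ 4*r > 0)) ∧ (r = -6 ∨ pos + 2*r ≠ 4))) ∧ ((¬(r ≥ 5)) → pos + 3*r > 5)
  WP_1: (pos ≤ 12 → ((¬(pos ≤ 12)) ∧ (pos ≥ 5 → (((pos = -6 ∨ 3*pos ≠ 4) → ((¬(pos ≥ 4)) ∧ 4*pos > 0)) ∧ (pos = -6 ∨ 3*pos ≠ 4))) ∧ ((¬(pos ≥ 5)) → 4*pos > 5))) ∧ ((¬(pos ≤ 12)) → ((r ≥ 5 → (((r = -6 ∨ pos + 2*r ≠ 4) → ((¬(r ≥ 4)) ∧ 4*r > 0)) ∧ (r = -6 ∨ pos + 2*r ≠ 4))) ∧ ((¬(r ≥ 5)) → pos + 3*r > 5)))
So before the loop: (pos ≤ 12 → ((¬(pos ≤ 12)) ∧ (pos ≥ 5 → (((pos = -6 ∨ 3*pos ≠ 4) → ((¬(pos ≥ 4)) ∧ 4*pos > 0)) ∧ (pos = -6 ∨ 3*pos ≠ 4))) ∧ ((¬(pos ≥ 5)) → 4*pos > 5))) ∧ ((¬(pos ≤ 12)) → ((r ≥ 5 → (((r = -6 ∨ pos + 2*r ≠ 4) → ((¬(r ≥ 4)) ∧ 4*r > 0)) ∧ (r = -6 ∨ pos + 2*r ≠ 4))) ∧ ((¬(r ≥ 5)) → pos + 3*r > 5)))
Answer: WP = (pos ≤ 12 → ((¬(pos ≤ 12)) ∧ (pos ≥ 5 → (((pos = -6 ∨ 3*pos ≠ 4) → ((¬(pos ≥ 4)) ∧ 4*pos > 0)) ∧ (pos = -6 ∨ 3*pos ≠ 4))) ∧ ((¬(pos ≥ 5)) → 4*pos > 5))) ∧ ((¬(pos ≤ 12)) → ((r ≥ 5 → (((r = -6 ∨ pos + 2*r ≠ 4) → ((¬(r ≥ 4)) ∧ 4*r > 0)) ∧ (r = -6 ∨ pos + 2*r ≠ 4))) ∧ ((¬(r ≥ 5)) → pos + 3*r > 5)))


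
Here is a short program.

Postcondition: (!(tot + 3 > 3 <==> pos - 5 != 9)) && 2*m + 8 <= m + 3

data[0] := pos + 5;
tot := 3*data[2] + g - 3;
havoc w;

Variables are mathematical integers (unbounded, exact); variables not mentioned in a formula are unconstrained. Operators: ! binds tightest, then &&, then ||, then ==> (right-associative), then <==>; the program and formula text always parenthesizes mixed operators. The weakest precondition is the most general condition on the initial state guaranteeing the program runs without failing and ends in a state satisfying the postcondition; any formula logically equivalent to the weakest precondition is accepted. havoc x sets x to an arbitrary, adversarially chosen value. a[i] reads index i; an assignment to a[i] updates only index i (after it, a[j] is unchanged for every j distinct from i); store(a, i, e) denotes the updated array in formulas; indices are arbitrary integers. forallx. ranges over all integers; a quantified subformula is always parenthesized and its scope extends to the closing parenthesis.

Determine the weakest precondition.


Working backward. After the program, the postcondition (!(tot + 3 > 3 <==> pos - 5 != 9)) && 2*m + 8 <= m + 3 must hold; in canonical form it is (!(tot > 0 <==> pos != 14)) && m <= -5.
Before havoc w: (!(tot > 0 <==> pos != 14)) && m <= -5
Before tot := 3*data[2] + g - 3: (!(3*data[2] + g > 3 <==> pos != 14)) && m <= -5
Before data[0] := pos + 5: (!(3*data[2] + g > 3 <==> pos != 14)) && m <= -5
Answer: WP = (!(3*data[2] + g > 3 <==> pos != 14)) && m <= -5


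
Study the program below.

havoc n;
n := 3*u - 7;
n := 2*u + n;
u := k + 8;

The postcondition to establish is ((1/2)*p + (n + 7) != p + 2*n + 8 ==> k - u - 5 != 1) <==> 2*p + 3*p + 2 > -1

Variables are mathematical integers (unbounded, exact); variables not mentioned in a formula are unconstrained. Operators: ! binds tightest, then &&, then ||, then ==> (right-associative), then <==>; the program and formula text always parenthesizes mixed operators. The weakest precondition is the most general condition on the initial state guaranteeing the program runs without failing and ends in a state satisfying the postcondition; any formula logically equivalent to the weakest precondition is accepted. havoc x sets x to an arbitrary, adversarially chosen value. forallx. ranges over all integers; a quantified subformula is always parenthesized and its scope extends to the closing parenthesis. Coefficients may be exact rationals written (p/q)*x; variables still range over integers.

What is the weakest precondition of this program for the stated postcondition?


Working backward. After the program, the postcondition ((1/2)*p + (n + 7) != p + 2*n + 8 ==> k - u - 5 != 1) <==> 2*p + 3*p + 2 > -1 must hold; in canonical form it is (n + (1/2)*p != -1 ==> k != u + 6) <==> 5*p > -3.
Before u := k + 8: 5*p > -3
Before n := 2*u + n: 5*p > -3
Before n := 3*u - 7: 5*p > -3
Before havoc n: 5*p > -3
Answer: WP = 5*p > -3


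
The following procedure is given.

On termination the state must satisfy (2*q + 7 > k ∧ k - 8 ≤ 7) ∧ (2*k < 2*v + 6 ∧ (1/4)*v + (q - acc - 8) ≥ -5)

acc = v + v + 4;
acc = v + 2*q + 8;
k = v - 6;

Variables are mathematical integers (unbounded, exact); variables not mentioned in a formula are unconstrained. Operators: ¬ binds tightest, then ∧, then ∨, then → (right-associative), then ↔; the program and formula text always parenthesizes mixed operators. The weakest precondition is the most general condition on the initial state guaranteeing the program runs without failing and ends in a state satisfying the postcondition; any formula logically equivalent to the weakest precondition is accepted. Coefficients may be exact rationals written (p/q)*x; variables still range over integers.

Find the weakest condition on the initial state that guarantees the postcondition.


Working backward. After the program, the postcondition (2*q + 7 > k ∧ k - 8 ≤ 7) ∧ (2*k < 2*v + 6 ∧ (1/4)*v + (q - acc - 8) ≥ -5) must hold; in canonical form it is 2*q > k - 7 ∧ k ≤ 15 ∧ 2*k < 2*v + 6 ∧ q + (1/4)*v ≥ acc + 3.
Before k := v - 6: 2*q > v - 13 ∧ v ≤ 21 ∧ q + (1/4)*v ≥ acc + 3
Before acc := v + 2*q + 8: 2*q > v - 13 ∧ v ≤ 21 ∧ q + (3/4)*v ≤ -11
Before acc := v + v + 4: 2*q > v - 13 ∧ v ≤ 21 ∧ q + (3/4)*v ≤ -11
Answer: WP = 2*q > v - 13 ∧ v ≤ 21 ∧ q + (3/4)*v ≤ -11


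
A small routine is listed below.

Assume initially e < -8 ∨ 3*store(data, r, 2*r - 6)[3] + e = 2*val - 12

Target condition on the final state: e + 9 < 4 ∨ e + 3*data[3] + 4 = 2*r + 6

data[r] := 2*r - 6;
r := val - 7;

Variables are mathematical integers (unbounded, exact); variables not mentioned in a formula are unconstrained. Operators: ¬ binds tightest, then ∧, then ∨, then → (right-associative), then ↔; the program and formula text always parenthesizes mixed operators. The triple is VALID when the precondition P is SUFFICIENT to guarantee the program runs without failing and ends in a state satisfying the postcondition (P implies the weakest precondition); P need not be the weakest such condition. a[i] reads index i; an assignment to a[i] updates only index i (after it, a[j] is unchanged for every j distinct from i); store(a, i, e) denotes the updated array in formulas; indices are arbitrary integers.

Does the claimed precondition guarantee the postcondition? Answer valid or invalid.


Working backward. After the program, the postcondition e + 9 < 4 ∨ e + 3*data[3] + 4 = 2*r + 6 must hold; in canonical form it is e < -5 ∨ 3*data[3] + e = 2*r + 2.
Before r := val - 7: e < -5 ∨ 3*data[3] + e = 2*val - 12
Before data[r] := 2*r - 6: e < -5 ∨ 3*store(data, r, 2*r - 6)[3] + e = 2*val - 12
The weakest precondition is e < -5 ∨ 3*store(data, r, 2*r - 6)[3] + e = 2*val - 12.
Check whether e < -8 ∨ 3*store(data, r, 2*r - 6)[3] + e = 2*val - 12 implies it.
Every state satisfying the precondition satisfies the weakest precondition: the implication holds.
Answer: valid


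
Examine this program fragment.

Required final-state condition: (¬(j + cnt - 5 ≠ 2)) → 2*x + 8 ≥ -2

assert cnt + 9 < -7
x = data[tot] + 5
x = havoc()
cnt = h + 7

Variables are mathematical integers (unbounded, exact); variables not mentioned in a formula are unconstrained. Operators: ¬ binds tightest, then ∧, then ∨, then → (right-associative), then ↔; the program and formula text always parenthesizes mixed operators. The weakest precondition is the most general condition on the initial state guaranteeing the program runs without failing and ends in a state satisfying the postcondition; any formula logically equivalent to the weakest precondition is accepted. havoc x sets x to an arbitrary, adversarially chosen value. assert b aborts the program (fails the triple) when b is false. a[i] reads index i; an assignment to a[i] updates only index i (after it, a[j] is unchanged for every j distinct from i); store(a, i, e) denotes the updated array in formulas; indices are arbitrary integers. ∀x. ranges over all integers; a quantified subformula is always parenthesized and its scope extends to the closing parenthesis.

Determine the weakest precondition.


Working backward. After the program, the postcondition (¬(j + cnt - 5 ≠ 2)) → 2*x + 8 ≥ -2 must hold; in canonical form it is (¬(cnt + j ≠ 7)) → 2*x ≥ -10.
Before cnt := h + 7: (¬(h + j ≠ 0)) → 2*x ≥ -10
Before havoc x: ∀x_1. ((¬(h + j ≠ 0)) → 2*x_1 ≥ -10)
Before x := data[tot] + 5: ∀x_1. ((¬(h + j ≠ 0)) → 2*x_1 ≥ -10)
Before assert cnt + 9 < -7: cnt < -16 ∧ (∀x_1. ((¬(h + j ≠ 0)) → 2*x_1 ≥ -10))
Answer: WP = cnt < -16 ∧ (∀x_1. ((¬(h + j ≠ 0)) → 2*x_1 ≥ -10))


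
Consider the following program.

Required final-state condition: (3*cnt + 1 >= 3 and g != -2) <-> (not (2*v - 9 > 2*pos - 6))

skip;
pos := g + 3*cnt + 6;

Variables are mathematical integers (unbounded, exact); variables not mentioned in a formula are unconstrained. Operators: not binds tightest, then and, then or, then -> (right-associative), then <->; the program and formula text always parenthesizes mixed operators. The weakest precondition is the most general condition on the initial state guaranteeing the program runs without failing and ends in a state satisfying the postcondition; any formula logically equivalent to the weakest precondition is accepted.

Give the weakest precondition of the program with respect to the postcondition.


Working backward. After the program, the postcondition (3*cnt + 1 >= 3 and g != -2) <-> (not (2*v - 9 > 2*pos - 6)) must hold; in canonical form it is (3*cnt >= 2 and g != -2) <-> (not (2*v > 2*pos + 3)).
Before pos := g + 3*cnt + 6: (3*cnt >= 2 and g != -2) <-> (not (2*v > 6*cnt + 2*g + 15))
Before skip: (3*cnt >= 2 and g != -2) <-> (not (2*v > 6*cnt + 2*g + 15))
Answer: WP = (3*cnt >= 2 and g != -2) <-> (not (2*v > 6*cnt + 2*g + 15))


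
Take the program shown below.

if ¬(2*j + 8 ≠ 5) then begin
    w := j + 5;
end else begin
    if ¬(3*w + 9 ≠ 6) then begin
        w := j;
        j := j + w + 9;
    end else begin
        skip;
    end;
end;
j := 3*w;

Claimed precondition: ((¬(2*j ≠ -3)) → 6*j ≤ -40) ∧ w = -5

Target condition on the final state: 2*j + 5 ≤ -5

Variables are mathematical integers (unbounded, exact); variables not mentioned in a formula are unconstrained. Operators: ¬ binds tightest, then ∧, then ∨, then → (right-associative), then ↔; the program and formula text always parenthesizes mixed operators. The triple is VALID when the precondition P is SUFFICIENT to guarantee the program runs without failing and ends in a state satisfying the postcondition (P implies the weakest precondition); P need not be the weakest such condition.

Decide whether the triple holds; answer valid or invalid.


Working backward. After the program, the postcondition 2*j + 5 ≤ -5 must hold; in canonical form it is 2*j ≤ -10.
Before j := 3*w: 6*w ≤ -10
Then branch requires 6*j ≤ -40; else branch requires ((¬(3*w ≠ -3)) → 6*j ≤ -10) ∧ (3*w ≠ -3 → 6*w ≤ -10).
Before the if: ((¬(2*j ≠ -3)) → 6*j ≤ -40) ∧ (2*j ≠ -3 → (((¬(3*w ≠ -3)) → 6*j ≤ -10) ∧ (3*w ≠ -3 → 6*w ≤ -10)))
The weakest precondition is ((¬(2*j ≠ -3)) → 6*j ≤ -40) ∧ (2*j ≠ -3 → (((¬(3*w ≠ -3)) → 6*j ≤ -10) ∧ (3*w ≠ -3 → 6*w ≤ -10))).
Check whether ((¬(2*j ≠ -3)) → 6*j ≤ -40) ∧ w = -5 implies it.
Every state satisfying the precondition satisfies the weakest precondition: the implication holds.
Answer: valid


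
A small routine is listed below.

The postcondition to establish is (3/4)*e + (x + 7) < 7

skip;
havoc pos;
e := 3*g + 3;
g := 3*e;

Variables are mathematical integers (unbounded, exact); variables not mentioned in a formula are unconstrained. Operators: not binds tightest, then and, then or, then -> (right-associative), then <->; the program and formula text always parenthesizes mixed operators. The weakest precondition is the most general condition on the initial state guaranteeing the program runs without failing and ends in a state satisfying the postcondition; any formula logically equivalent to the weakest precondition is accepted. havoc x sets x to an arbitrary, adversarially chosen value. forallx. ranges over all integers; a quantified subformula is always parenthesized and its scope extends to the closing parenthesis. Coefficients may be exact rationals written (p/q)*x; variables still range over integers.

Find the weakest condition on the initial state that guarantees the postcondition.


Working backward. After the program, the postcondition (3/4)*e + (x + 7) < 7 must hold; in canonical form it is (3/4)*e + x < 0.
Before g := 3*e: (3/4)*e + x < 0
Before e := 3*g + 3: (9/4)*g + x < -9/4
Before havoc pos: (9/4)*g + x < -9/4
Before skip: (9/4)*g + x < -9/4
Answer: WP = (9/4)*g + x < -9/4


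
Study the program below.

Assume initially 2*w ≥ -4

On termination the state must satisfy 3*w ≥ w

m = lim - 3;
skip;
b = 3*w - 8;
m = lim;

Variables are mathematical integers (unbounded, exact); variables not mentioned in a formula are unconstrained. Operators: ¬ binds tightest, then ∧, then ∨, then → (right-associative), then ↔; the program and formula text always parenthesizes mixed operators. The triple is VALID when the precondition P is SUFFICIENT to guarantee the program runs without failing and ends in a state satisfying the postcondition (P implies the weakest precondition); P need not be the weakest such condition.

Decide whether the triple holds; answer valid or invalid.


Working backward. After the program, the postcondition 3*w ≥ w must hold; in canonical form it is 2*w ≥ 0.
Before m := lim: 2*w ≥ 0
Before b := 3*w - 8: 2*w ≥ 0
Before skip: 2*w ≥ 0
Before m := lim - 3: 2*w ≥ 0
The weakest precondition is 2*w ≥ 0.
Check whether 2*w ≥ -4 implies it.
Countermodel: at the initial state w = -2, the precondition holds but the weakest precondition fails.
Answer: invalid


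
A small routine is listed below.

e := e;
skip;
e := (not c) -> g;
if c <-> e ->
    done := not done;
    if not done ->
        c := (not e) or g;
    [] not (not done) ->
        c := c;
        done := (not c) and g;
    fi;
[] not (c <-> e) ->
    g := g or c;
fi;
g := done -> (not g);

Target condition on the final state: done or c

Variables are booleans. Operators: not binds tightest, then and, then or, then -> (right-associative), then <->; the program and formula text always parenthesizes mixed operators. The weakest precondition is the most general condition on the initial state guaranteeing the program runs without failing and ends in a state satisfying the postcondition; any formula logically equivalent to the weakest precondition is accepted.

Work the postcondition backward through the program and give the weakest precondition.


Working backward. After the program, done or c must hold.
Before g := done -> (not g): done or c
Then branch requires (done -> ((not done) or (not e) or g)) and ((not done) -> (((not c) and g) or c)); else branch requires done or c.
Before the if: ((c <-> e) -> ((done -> ((not done) or (not e) or g)) and ((not done) -> (((not c) and g) or c)))) and ((not (c <-> e)) -> (done or c))
Before e := (not c) -> g: ((c <-> ((not c) -> g)) -> ((done -> ((not done) or (not ((not c) -> g)) or g)) and ((not done) -> (((not c) and g) or c)))) and ((not (c <-> ((not c) -> g))) -> (done or c))
Before skip: ((c <-> ((not c) -> g)) -> ((done -> ((not done) or (not ((not c) -> g)) or g)) and ((not done) -> (((not c) and g) or c)))) and ((not (c <-> ((not c) -> g))) -> (done or c))
Before e := e: ((c <-> ((not c) -> g)) -> ((done -> ((not done) or (not ((not c) -> g)) or g)) and ((not done) -> (((not c) and g) or c)))) and ((not (c <-> ((not c) -> g))) -> (done or c))
Answer: WP = ((c <-> ((not c) -> g)) -> ((done -> ((not done) or (not ((not c) -> g)) or g)) and ((not done) -> (((not c) and g) or c)))) and ((not (c <-> ((not c) -> g))) -> (done or c))


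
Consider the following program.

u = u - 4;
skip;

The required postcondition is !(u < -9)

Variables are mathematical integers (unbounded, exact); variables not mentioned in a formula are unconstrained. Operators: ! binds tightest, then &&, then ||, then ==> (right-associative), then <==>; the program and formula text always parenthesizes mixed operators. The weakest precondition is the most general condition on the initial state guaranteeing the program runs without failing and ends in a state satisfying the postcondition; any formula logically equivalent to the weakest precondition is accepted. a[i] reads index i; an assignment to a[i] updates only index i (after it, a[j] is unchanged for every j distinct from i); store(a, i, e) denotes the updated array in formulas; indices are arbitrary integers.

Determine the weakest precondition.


Working backward. After the program, !(u < -9) must hold.
Before skip: !(u < -9)
Before u := u - 4: !(u < -5)
Answer: WP = !(u < -5)
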